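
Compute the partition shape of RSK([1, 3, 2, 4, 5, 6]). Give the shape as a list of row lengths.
[5, 1]

Row-insert each entry into an empty tableau.

After inserting 1: P = [[1]].
After inserting 3: P = [[1, 3]].
After inserting 2: P = [[1, 2], [3]].
After inserting 4: P = [[1, 2, 4], [3]].
After inserting 5: P = [[1, 2, 4, 5], [3]].
After inserting 6: P = [[1, 2, 4, 5, 6], [3]].

The final insertion tableau P = [[1, 2, 4, 5, 6], [3]] has shape [5, 1].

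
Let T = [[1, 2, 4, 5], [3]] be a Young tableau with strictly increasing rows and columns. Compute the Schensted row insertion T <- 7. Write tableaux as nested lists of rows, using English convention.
7 is larger than every entry of row 1, so it is appended to row 1. The new tableau is [[1, 2, 4, 5, 7], [3]].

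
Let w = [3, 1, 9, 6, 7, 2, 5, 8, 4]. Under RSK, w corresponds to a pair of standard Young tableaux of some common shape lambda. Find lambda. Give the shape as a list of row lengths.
Row-insert each entry into an empty tableau.

After inserting 3: P = [[3]].
After inserting 1: P = [[1], [3]].
After inserting 9: P = [[1, 9], [3]].
After inserting 6: P = [[1, 6], [3, 9]].
After inserting 7: P = [[1, 6, 7], [3, 9]].
After inserting 2: P = [[1, 2, 7], [3, 6], [9]].
After inserting 5: P = [[1, 2, 5], [3, 6, 7], [9]].
After inserting 8: P = [[1, 2, 5, 8], [3, 6, 7], [9]].
After inserting 4: P = [[1, 2, 4, 8], [3, 5, 7], [6], [9]].

The final insertion tableau P = [[1, 2, 4, 8], [3, 5, 7], [6], [9]] has shape [4, 3, 1, 1].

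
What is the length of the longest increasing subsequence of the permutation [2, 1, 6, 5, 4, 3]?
2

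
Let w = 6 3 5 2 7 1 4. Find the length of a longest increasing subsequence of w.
3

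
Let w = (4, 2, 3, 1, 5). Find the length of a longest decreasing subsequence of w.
3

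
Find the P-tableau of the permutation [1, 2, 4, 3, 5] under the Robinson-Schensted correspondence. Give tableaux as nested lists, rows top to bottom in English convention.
Insert 1: appended to row 1. P = [[1]].
Insert 2: appended to row 1. P = [[1, 2]].
Insert 4: appended to row 1. P = [[1, 2, 4]].
Insert 3: 3 bumps 4 from row 1; 4 starts row 2. P = [[1, 2, 3], [4]].
Insert 5: appended to row 1. P = [[1, 2, 3, 5], [4]].

So P = [[1, 2, 3, 5], [4]].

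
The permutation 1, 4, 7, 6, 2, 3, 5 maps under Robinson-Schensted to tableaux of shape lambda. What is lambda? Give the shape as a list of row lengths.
[4, 2, 1]

Row-insert each entry into an empty tableau.

After inserting 1: P = [[1]].
After inserting 4: P = [[1, 4]].
After inserting 7: P = [[1, 4, 7]].
After inserting 6: P = [[1, 4, 6], [7]].
After inserting 2: P = [[1, 2, 6], [4], [7]].
After inserting 3: P = [[1, 2, 3], [4, 6], [7]].
After inserting 5: P = [[1, 2, 3, 5], [4, 6], [7]].

The final insertion tableau P = [[1, 2, 3, 5], [4, 6], [7]] has shape [4, 2, 1].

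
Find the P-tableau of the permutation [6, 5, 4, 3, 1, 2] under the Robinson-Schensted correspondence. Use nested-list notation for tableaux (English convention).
Insert 6: appended to row 1. P = [[6]].
Insert 5: 5 bumps 6 from row 1; 6 starts row 2. P = [[5], [6]].
Insert 4: 4 bumps 5 from row 1; 5 bumps 6 from row 2; 6 starts row 3. P = [[4], [5], [6]].
Insert 3: 3 bumps 4 from row 1; 4 bumps 5 from row 2; 5 bumps 6 from row 3; 6 starts row 4. P = [[3], [4], [5], [6]].
Insert 1: 1 bumps 3 from row 1; 3 bumps 4 from row 2; 4 bumps 5 from row 3; 5 bumps 6 from row 4; 6 starts row 5. P = [[1], [3], [4], [5], [6]].
Insert 2: appended to row 1. P = [[1, 2], [3], [4], [5], [6]].

So P = [[1, 2], [3], [4], [5], [6]].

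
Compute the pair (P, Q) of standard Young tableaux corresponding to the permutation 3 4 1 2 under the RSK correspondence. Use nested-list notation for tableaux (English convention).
Insert each entry of the permutation into P by Schensted row insertion, recording in Q the position of each new cell.

Insert 3: appended to row 1. P = [[3]].
Insert 4: appended to row 1. P = [[3, 4]].
Insert 1: 1 bumps 3 from row 1; 3 starts row 2. P = [[1, 4], [3]].
Insert 2: 2 bumps 4 from row 1; 4 appends to row 2. P = [[1, 2], [3, 4]].

So P = [[1, 2], [3, 4]], Q = [[1, 2], [3, 4]].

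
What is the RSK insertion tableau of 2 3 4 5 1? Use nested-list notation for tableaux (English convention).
After inserting 2: P = [[2]].
After inserting 3: P = [[2, 3]].
After inserting 4: P = [[2, 3, 4]].
After inserting 5: P = [[2, 3, 4, 5]].
After inserting 1: P = [[1, 3, 4, 5], [2]].

So P = [[1, 3, 4, 5], [2]].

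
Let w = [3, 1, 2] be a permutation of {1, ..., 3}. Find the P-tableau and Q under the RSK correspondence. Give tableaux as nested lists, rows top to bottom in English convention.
Insert each entry of the permutation into P by Schensted row insertion, recording in Q the position of each new cell.

Insert 3: appended to row 1. P = [[3]], Q = [[1]].
Insert 1: 1 bumps 3 from row 1; 3 starts row 2. P = [[1], [3]], Q = [[1], [2]].
Insert 2: appended to row 1. P = [[1, 2], [3]], Q = [[1, 3], [2]].

So P = [[1, 2], [3]], Q = [[1, 3], [2]].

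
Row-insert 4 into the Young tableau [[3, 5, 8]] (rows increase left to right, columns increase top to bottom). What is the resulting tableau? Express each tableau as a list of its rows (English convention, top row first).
[[3, 4, 8], [5]]

In row 1, 4 replaces 5 (the leftmost entry greater than 4); 5 is bumped to row 2. 5 starts a new row 2. The new tableau is [[3, 4, 8], [5]].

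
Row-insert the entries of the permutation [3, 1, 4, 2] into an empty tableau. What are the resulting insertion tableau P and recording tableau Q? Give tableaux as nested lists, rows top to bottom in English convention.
P = [[1, 2], [3, 4]], Q = [[1, 3], [2, 4]]

Insert each entry of the permutation into P by Schensted row insertion, recording in Q the position of each new cell.

Insert 3: appended to row 1. P = [[3]].
Insert 1: 1 bumps 3 from row 1; 3 starts row 2. P = [[1], [3]].
Insert 4: appended to row 1. P = [[1, 4], [3]].
Insert 2: 2 bumps 4 from row 1; 4 appends to row 2. P = [[1, 2], [3, 4]].

So P = [[1, 2], [3, 4]], Q = [[1, 3], [2, 4]].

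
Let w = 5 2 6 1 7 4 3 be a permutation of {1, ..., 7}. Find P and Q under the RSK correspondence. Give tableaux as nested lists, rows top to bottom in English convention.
P = [[1, 3, 7], [2, 4], [5, 6]], Q = [[1, 3, 5], [2, 6], [4, 7]]

Insert each entry of the permutation into P by Schensted row insertion, recording in Q the position of each new cell.

After inserting 5: P = [[5]].
After inserting 2: P = [[2], [5]].
After inserting 6: P = [[2, 6], [5]].
After inserting 1: P = [[1, 6], [2], [5]].
After inserting 7: P = [[1, 6, 7], [2], [5]].
After inserting 4: P = [[1, 4, 7], [2, 6], [5]].
After inserting 3: P = [[1, 3, 7], [2, 4], [5, 6]].

So P = [[1, 3, 7], [2, 4], [5, 6]], Q = [[1, 3, 5], [2, 6], [4, 7]].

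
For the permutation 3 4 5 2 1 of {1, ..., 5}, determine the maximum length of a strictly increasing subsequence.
3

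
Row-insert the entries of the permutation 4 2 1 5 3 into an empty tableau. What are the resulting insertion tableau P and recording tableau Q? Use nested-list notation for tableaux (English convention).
P = [[1, 3], [2, 5], [4]], Q = [[1, 4], [2, 5], [3]]

Insert each entry of the permutation into P by Schensted row insertion, recording in Q the position of each new cell.

Insert 4: appended to row 1. P = [[4]], Q = [[1]].
Insert 2: 2 bumps 4 from row 1; 4 starts row 2. P = [[2], [4]], Q = [[1], [2]].
Insert 1: 1 bumps 2 from row 1; 2 bumps 4 from row 2; 4 starts row 3. P = [[1], [2], [4]], Q = [[1], [2], [3]].
Insert 5: appended to row 1. P = [[1, 5], [2], [4]], Q = [[1, 4], [2], [3]].
Insert 3: 3 bumps 5 from row 1; 5 appends to row 2. P = [[1, 3], [2, 5], [4]], Q = [[1, 4], [2, 5], [3]].

So P = [[1, 3], [2, 5], [4]], Q = [[1, 4], [2, 5], [3]].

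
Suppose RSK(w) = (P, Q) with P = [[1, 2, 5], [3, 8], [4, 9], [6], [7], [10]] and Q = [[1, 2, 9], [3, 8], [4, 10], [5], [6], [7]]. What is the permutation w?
7 10 9 6 4 3 1 2 8 5

Reverse the RSK construction: for i from n down to 1, find the cell of Q containing i, remove the entry at that cell from P, and reverse-bump it up through P; the value ejected from row 1 is w(i).

Step i=10: Q has 10 at row 3, column 2; remove 9 from row 3 of P and reverse-bump: 9 enters row 2 and ejects 8; 8 enters row 1 and ejects 5. So w(10) = 5. P is now [[1, 2, 8], [3, 9], [4], [6], [7], [10]].
Step i=9: Q has 9 at row 1, column 3; remove that cell from P, ejecting 8. So w(9) = 8. P is now [[1, 2], [3, 9], [4], [6], [7], [10]].
Step i=8: Q has 8 at row 2, column 2; remove 9 from row 2 of P and reverse-bump: 9 enters row 1 and ejects 2. So w(8) = 2. P is now [[1, 9], [3], [4], [6], [7], [10]].
Step i=7: Q has 7 at row 6, column 1; remove 10 from row 6 of P and reverse-bump: 10 enters row 5 and ejects 7; 7 enters row 4 and ejects 6; 6 enters row 3 and ejects 4; 4 enters row 2 and ejects 3; 3 enters row 1 and ejects 1. So w(7) = 1. P is now [[3, 9], [4], [6], [7], [10]].
Step i=6: Q has 6 at row 5, column 1; remove 10 from row 5 of P and reverse-bump: 10 enters row 4 and ejects 7; 7 enters row 3 and ejects 6; 6 enters row 2 and ejects 4; 4 enters row 1 and ejects 3. So w(6) = 3. P is now [[4, 9], [6], [7], [10]].
Step i=5: Q has 5 at row 4, column 1; remove 10 from row 4 of P and reverse-bump: 10 enters row 3 and ejects 7; 7 enters row 2 and ejects 6; 6 enters row 1 and ejects 4. So w(5) = 4. P is now [[6, 9], [7], [10]].
Step i=4: Q has 4 at row 3, column 1; remove 10 from row 3 of P and reverse-bump: 10 enters row 2 and ejects 7; 7 enters row 1 and ejects 6. So w(4) = 6. P is now [[7, 9], [10]].
Step i=3: Q has 3 at row 2, column 1; remove 10 from row 2 of P and reverse-bump: 10 enters row 1 and ejects 9. So w(3) = 9. P is now [[7, 10]].
Step i=2: Q has 2 at row 1, column 2; remove that cell from P, ejecting 10. So w(2) = 10. P is now [[7]].
Step i=1: Q has 1 at row 1, column 1; remove that cell from P, ejecting 7. So w(1) = 7. P is now [].

So w = 7 10 9 6 4 3 1 2 8 5.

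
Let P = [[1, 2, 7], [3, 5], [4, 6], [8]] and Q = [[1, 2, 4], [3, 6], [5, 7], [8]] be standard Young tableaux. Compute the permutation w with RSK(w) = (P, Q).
4 6 3 8 1 7 5 2

Reverse the RSK construction: for i from n down to 1, find the cell of Q containing i, remove the entry at that cell from P, and reverse-bump it up through P; the value ejected from row 1 is w(i).

Step i=8: Q has 8 at row 4, column 1; remove 8 from row 4 of P and reverse-bump: 8 enters row 3 and ejects 6; 6 enters row 2 and ejects 5; 5 enters row 1 and ejects 2. So w(8) = 2. P is now [[1, 5, 7], [3, 6], [4, 8]].
Step i=7: Q has 7 at row 3, column 2; remove 8 from row 3 of P and reverse-bump: 8 enters row 2 and ejects 6; 6 enters row 1 and ejects 5. So w(7) = 5. P is now [[1, 6, 7], [3, 8], [4]].
Step i=6: Q has 6 at row 2, column 2; remove 8 from row 2 of P and reverse-bump: 8 enters row 1 and ejects 7. So w(6) = 7. P is now [[1, 6, 8], [3], [4]].
Step i=5: Q has 5 at row 3, column 1; remove 4 from row 3 of P and reverse-bump: 4 enters row 2 and ejects 3; 3 enters row 1 and ejects 1. So w(5) = 1. P is now [[3, 6, 8], [4]].
Step i=4: Q has 4 at row 1, column 3; remove that cell from P, ejecting 8. So w(4) = 8. P is now [[3, 6], [4]].
Step i=3: Q has 3 at row 2, column 1; remove 4 from row 2 of P and reverse-bump: 4 enters row 1 and ejects 3. So w(3) = 3. P is now [[4, 6]].
Step i=2: Q has 2 at row 1, column 2; remove that cell from P, ejecting 6. So w(2) = 6. P is now [[4]].
Step i=1: Q has 1 at row 1, column 1; remove that cell from P, ejecting 4. So w(1) = 4. P is now [].

So w = 4 6 3 8 1 7 5 2.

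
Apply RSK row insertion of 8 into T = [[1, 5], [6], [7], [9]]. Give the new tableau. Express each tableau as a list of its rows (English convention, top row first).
8 is larger than every entry of row 1, so it is appended to row 1. The new tableau is [[1, 5, 8], [6], [7], [9]].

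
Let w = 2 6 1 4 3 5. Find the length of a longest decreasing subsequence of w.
3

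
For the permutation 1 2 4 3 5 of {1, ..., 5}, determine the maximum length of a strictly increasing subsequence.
4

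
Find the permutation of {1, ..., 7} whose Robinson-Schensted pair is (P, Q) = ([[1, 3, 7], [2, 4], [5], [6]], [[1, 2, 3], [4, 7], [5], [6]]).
2 6 7 5 4 1 3

Reverse the RSK construction: for i from n down to 1, find the cell of Q containing i, remove the entry at that cell from P, and reverse-bump it up through P; the value ejected from row 1 is w(i).

Step i=7: Q has 7 at row 2, column 2; remove 4 from row 2 of P and reverse-bump: 4 enters row 1 and ejects 3. So w(7) = 3. P is now [[1, 4, 7], [2], [5], [6]].
Step i=6: Q has 6 at row 4, column 1; remove 6 from row 4 of P and reverse-bump: 6 enters row 3 and ejects 5; 5 enters row 2 and ejects 2; 2 enters row 1 and ejects 1. So w(6) = 1. P is now [[2, 4, 7], [5], [6]].
Step i=5: Q has 5 at row 3, column 1; remove 6 from row 3 of P and reverse-bump: 6 enters row 2 and ejects 5; 5 enters row 1 and ejects 4. So w(5) = 4. P is now [[2, 5, 7], [6]].
Step i=4: Q has 4 at row 2, column 1; remove 6 from row 2 of P and reverse-bump: 6 enters row 1 and ejects 5. So w(4) = 5. P is now [[2, 6, 7]].
Step i=3: Q has 3 at row 1, column 3; remove that cell from P, ejecting 7. So w(3) = 7. P is now [[2, 6]].
Step i=2: Q has 2 at row 1, column 2; remove that cell from P, ejecting 6. So w(2) = 6. P is now [[2]].
Step i=1: Q has 1 at row 1, column 1; remove that cell from P, ejecting 2. So w(1) = 2. P is now [].

So w = 2 6 7 5 4 1 3.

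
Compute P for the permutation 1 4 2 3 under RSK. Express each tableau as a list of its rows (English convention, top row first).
Insert 1: appended to row 1. P = [[1]].
Insert 4: appended to row 1. P = [[1, 4]].
Insert 2: 2 bumps 4 from row 1; 4 starts row 2. P = [[1, 2], [4]].
Insert 3: appended to row 1. P = [[1, 2, 3], [4]].

So P = [[1, 2, 3], [4]].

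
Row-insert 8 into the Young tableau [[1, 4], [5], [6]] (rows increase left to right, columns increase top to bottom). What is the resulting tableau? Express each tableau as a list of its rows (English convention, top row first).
8 is larger than every entry of row 1, so it is appended to row 1. The new tableau is [[1, 4, 8], [5], [6]].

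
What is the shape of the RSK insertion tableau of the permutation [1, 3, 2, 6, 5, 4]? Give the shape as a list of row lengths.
[3, 2, 1]

Row-insert each entry into an empty tableau.

After inserting 1: P = [[1]].
After inserting 3: P = [[1, 3]].
After inserting 2: P = [[1, 2], [3]].
After inserting 6: P = [[1, 2, 6], [3]].
After inserting 5: P = [[1, 2, 5], [3, 6]].
After inserting 4: P = [[1, 2, 4], [3, 5], [6]].

The final insertion tableau P = [[1, 2, 4], [3, 5], [6]] has shape [3, 2, 1].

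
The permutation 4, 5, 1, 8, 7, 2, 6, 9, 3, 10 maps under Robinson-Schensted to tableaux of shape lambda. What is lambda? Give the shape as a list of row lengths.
Row-insert each entry into an empty tableau.

After inserting 4: P = [[4]].
After inserting 5: P = [[4, 5]].
After inserting 1: P = [[1, 5], [4]].
After inserting 8: P = [[1, 5, 8], [4]].
After inserting 7: P = [[1, 5, 7], [4, 8]].
After inserting 2: P = [[1, 2, 7], [4, 5], [8]].
After inserting 6: P = [[1, 2, 6], [4, 5, 7], [8]].
After inserting 9: P = [[1, 2, 6, 9], [4, 5, 7], [8]].
After inserting 3: P = [[1, 2, 3, 9], [4, 5, 6], [7], [8]].
After inserting 10: P = [[1, 2, 3, 9, 10], [4, 5, 6], [7], [8]].

The final insertion tableau P = [[1, 2, 3, 9, 10], [4, 5, 6], [7], [8]] has shape [5, 3, 1, 1].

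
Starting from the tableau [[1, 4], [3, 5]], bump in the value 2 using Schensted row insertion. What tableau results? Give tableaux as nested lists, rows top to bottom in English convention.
In row 1, 2 replaces 4 (the leftmost entry greater than 2); 4 is bumped to row 2. In row 2, 4 replaces 5 (the leftmost entry greater than 4); 5 is bumped to row 3. 5 starts a new row 3. The new tableau is [[1, 2], [3, 4], [5]].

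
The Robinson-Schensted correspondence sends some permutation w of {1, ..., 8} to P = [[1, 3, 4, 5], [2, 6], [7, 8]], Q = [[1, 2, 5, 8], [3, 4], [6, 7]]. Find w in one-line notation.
Reverse the RSK construction: for i from n down to 1, find the cell of Q containing i, remove the entry at that cell from P, and reverse-bump it up through P; the value ejected from row 1 is w(i).

Step i=8: Q has 8 at row 1, column 4; remove that cell from P, ejecting 5. So w(8) = 5. P is now [[1, 3, 4], [2, 6], [7, 8]].
Step i=7: Q has 7 at row 3, column 2; remove 8 from row 3 of P and reverse-bump: 8 enters row 2 and ejects 6; 6 enters row 1 and ejects 4. So w(7) = 4. P is now [[1, 3, 6], [2, 8], [7]].
Step i=6: Q has 6 at row 3, column 1; remove 7 from row 3 of P and reverse-bump: 7 enters row 2 and ejects 2; 2 enters row 1 and ejects 1. So w(6) = 1. P is now [[2, 3, 6], [7, 8]].
Step i=5: Q has 5 at row 1, column 3; remove that cell from P, ejecting 6. So w(5) = 6. P is now [[2, 3], [7, 8]].
Step i=4: Q has 4 at row 2, column 2; remove 8 from row 2 of P and reverse-bump: 8 enters row 1 and ejects 3. So w(4) = 3. P is now [[2, 8], [7]].
Step i=3: Q has 3 at row 2, column 1; remove 7 from row 2 of P and reverse-bump: 7 enters row 1 and ejects 2. So w(3) = 2. P is now [[7, 8]].
Step i=2: Q has 2 at row 1, column 2; remove that cell from P, ejecting 8. So w(2) = 8. P is now [[7]].
Step i=1: Q has 1 at row 1, column 1; remove that cell from P, ejecting 7. So w(1) = 7. P is now [].

So w = 7 8 2 3 6 1 4 5.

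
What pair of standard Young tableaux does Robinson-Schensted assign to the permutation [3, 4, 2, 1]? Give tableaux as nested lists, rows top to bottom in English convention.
P = [[1, 4], [2], [3]], Q = [[1, 2], [3], [4]]

Insert each entry of the permutation into P by Schensted row insertion, recording in Q the position of each new cell.

Insert 3: appended to row 1. P = [[3]], Q = [[1]].
Insert 4: appended to row 1. P = [[3, 4]], Q = [[1, 2]].
Insert 2: 2 bumps 3 from row 1; 3 starts row 2. P = [[2, 4], [3]], Q = [[1, 2], [3]].
Insert 1: 1 bumps 2 from row 1; 2 bumps 3 from row 2; 3 starts row 3. P = [[1, 4], [2], [3]], Q = [[1, 2], [3], [4]].

So P = [[1, 4], [2], [3]], Q = [[1, 2], [3], [4]].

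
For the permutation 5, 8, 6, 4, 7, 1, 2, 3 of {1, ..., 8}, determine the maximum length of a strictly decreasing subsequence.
4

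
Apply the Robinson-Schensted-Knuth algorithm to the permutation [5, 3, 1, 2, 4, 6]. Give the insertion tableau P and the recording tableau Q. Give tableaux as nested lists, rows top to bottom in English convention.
Insert each entry of the permutation into P by Schensted row insertion, recording in Q the position of each new cell.

Insert 5: appended to row 1. P = [[5]].
Insert 3: 3 bumps 5 from row 1; 5 starts row 2. P = [[3], [5]].
Insert 1: 1 bumps 3 from row 1; 3 bumps 5 from row 2; 5 starts row 3. P = [[1], [3], [5]].
Insert 2: appended to row 1. P = [[1, 2], [3], [5]].
Insert 4: appended to row 1. P = [[1, 2, 4], [3], [5]].
Insert 6: appended to row 1. P = [[1, 2, 4, 6], [3], [5]].

So P = [[1, 2, 4, 6], [3], [5]], Q = [[1, 4, 5, 6], [2], [3]].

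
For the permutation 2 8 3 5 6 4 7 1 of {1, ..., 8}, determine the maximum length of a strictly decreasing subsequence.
4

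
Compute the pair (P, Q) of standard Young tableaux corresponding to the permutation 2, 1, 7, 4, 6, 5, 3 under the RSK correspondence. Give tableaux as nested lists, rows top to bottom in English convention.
P = [[1, 3, 5], [2, 4], [6], [7]], Q = [[1, 3, 5], [2, 4], [6], [7]]

Insert each entry of the permutation into P by Schensted row insertion, recording in Q the position of each new cell.

Insert 2: appended to row 1. P = [[2]].
Insert 1: 1 bumps 2 from row 1; 2 starts row 2. P = [[1], [2]].
Insert 7: appended to row 1. P = [[1, 7], [2]].
Insert 4: 4 bumps 7 from row 1; 7 appends to row 2. P = [[1, 4], [2, 7]].
Insert 6: appended to row 1. P = [[1, 4, 6], [2, 7]].
Insert 5: 5 bumps 6 from row 1; 6 bumps 7 from row 2; 7 starts row 3. P = [[1, 4, 5], [2, 6], [7]].
Insert 3: 3 bumps 4 from row 1; 4 bumps 6 from row 2; 6 bumps 7 from row 3; 7 starts row 4. P = [[1, 3, 5], [2, 4], [6], [7]].

So P = [[1, 3, 5], [2, 4], [6], [7]], Q = [[1, 3, 5], [2, 4], [6], [7]].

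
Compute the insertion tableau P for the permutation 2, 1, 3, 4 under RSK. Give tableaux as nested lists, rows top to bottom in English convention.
P = [[1, 3, 4], [2]]

Insert 2: appended to row 1. P = [[2]].
Insert 1: 1 bumps 2 from row 1; 2 starts row 2. P = [[1], [2]].
Insert 3: appended to row 1. P = [[1, 3], [2]].
Insert 4: appended to row 1. P = [[1, 3, 4], [2]].

So P = [[1, 3, 4], [2]].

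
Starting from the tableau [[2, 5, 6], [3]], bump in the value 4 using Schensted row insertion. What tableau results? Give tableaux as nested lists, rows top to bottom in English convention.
[[2, 4, 6], [3, 5]]

In row 1, 4 replaces 5 (the leftmost entry greater than 4); 5 is bumped to row 2. 5 is appended to row 2. The new tableau is [[2, 4, 6], [3, 5]].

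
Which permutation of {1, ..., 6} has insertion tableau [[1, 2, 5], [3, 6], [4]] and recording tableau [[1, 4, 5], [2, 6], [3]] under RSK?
4 3 1 2 6 5

Reverse RSK: for i = n, n-1, ..., 1, locate i in Q, remove the corresponding corner cell from P, and reverse-bump its entry up through P; the value ejected from row 1 is w(i).

So w = 4 3 1 2 6 5.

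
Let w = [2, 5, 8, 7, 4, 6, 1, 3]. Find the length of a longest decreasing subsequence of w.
4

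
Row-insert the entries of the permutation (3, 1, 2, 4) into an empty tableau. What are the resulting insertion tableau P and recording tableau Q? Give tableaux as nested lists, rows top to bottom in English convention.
Insert each entry of the permutation into P by Schensted row insertion, recording in Q the position of each new cell.

Insert 3: appended to row 1. P = [[3]].
Insert 1: 1 bumps 3 from row 1; 3 starts row 2. P = [[1], [3]].
Insert 2: appended to row 1. P = [[1, 2], [3]].
Insert 4: appended to row 1. P = [[1, 2, 4], [3]].

So P = [[1, 2, 4], [3]], Q = [[1, 3, 4], [2]].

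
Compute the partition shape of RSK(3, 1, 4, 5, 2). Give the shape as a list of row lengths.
Row-insert each entry into an empty tableau.

After inserting 3: P = [[3]].
After inserting 1: P = [[1], [3]].
After inserting 4: P = [[1, 4], [3]].
After inserting 5: P = [[1, 4, 5], [3]].
After inserting 2: P = [[1, 2, 5], [3, 4]].

The final insertion tableau P = [[1, 2, 5], [3, 4]] has shape [3, 2].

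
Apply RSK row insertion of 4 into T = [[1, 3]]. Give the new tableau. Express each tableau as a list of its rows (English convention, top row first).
4 is larger than every entry of row 1, so it is appended to row 1. The new tableau is [[1, 3, 4]].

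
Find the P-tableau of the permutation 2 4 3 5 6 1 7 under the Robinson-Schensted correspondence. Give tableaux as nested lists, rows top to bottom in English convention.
Insert 2: appended to row 1. P = [[2]].
Insert 4: appended to row 1. P = [[2, 4]].
Insert 3: 3 bumps 4 from row 1; 4 starts row 2. P = [[2, 3], [4]].
Insert 5: appended to row 1. P = [[2, 3, 5], [4]].
Insert 6: appended to row 1. P = [[2, 3, 5, 6], [4]].
Insert 1: 1 bumps 2 from row 1; 2 bumps 4 from row 2; 4 starts row 3. P = [[1, 3, 5, 6], [2], [4]].
Insert 7: appended to row 1. P = [[1, 3, 5, 6, 7], [2], [4]].

So P = [[1, 3, 5, 6, 7], [2], [4]].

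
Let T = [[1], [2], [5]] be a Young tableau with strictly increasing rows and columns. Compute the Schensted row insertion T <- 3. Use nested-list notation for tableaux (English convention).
[[1, 3], [2], [5]]

3 is larger than every entry of row 1, so it is appended to row 1. The new tableau is [[1, 3], [2], [5]].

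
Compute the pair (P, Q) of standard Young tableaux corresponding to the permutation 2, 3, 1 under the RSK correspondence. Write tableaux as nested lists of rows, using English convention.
Insert each entry of the permutation into P by Schensted row insertion, recording in Q the position of each new cell.

Insert 2: appended to row 1. P = [[2]].
Insert 3: appended to row 1. P = [[2, 3]].
Insert 1: 1 bumps 2 from row 1; 2 starts row 2. P = [[1, 3], [2]].

So P = [[1, 3], [2]], Q = [[1, 2], [3]].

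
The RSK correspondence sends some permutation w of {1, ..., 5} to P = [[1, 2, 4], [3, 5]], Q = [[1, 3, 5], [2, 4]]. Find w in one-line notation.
Reverse the RSK construction: for i from n down to 1, find the cell of Q containing i, remove the entry at that cell from P, and reverse-bump it up through P; the value ejected from row 1 is w(i).

Step i=5: Q has 5 at row 1, column 3; remove that cell from P, ejecting 4. So w(5) = 4. P is now [[1, 2], [3, 5]].
Step i=4: Q has 4 at row 2, column 2; remove 5 from row 2 of P and reverse-bump: 5 enters row 1 and ejects 2. So w(4) = 2. P is now [[1, 5], [3]].
Step i=3: Q has 3 at row 1, column 2; remove that cell from P, ejecting 5. So w(3) = 5. P is now [[1], [3]].
Step i=2: Q has 2 at row 2, column 1; remove 3 from row 2 of P and reverse-bump: 3 enters row 1 and ejects 1. So w(2) = 1. P is now [[3]].
Step i=1: Q has 1 at row 1, column 1; remove that cell from P, ejecting 3. So w(1) = 3. P is now [].

So w = 3 1 5 2 4.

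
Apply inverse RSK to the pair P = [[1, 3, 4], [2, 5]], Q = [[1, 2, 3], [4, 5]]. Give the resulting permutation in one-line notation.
2 3 5 1 4

Reverse the RSK construction: for i from n down to 1, find the cell of Q containing i, remove the entry at that cell from P, and reverse-bump it up through P; the value ejected from row 1 is w(i).

Step i=5: Q has 5 at row 2, column 2; remove 5 from row 2 of P and reverse-bump: 5 enters row 1 and ejects 4. So w(5) = 4. P is now [[1, 3, 5], [2]].
Step i=4: Q has 4 at row 2, column 1; remove 2 from row 2 of P and reverse-bump: 2 enters row 1 and ejects 1. So w(4) = 1. P is now [[2, 3, 5]].
Step i=3: Q has 3 at row 1, column 3; remove that cell from P, ejecting 5. So w(3) = 5. P is now [[2, 3]].
Step i=2: Q has 2 at row 1, column 2; remove that cell from P, ejecting 3. So w(2) = 3. P is now [[2]].
Step i=1: Q has 1 at row 1, column 1; remove that cell from P, ejecting 2. So w(1) = 2. P is now [].

So w = 2 3 5 1 4.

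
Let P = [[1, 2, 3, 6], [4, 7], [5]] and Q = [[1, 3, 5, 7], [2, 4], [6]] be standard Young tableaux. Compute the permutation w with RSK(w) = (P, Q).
Reverse the RSK construction: for i from n down to 1, find the cell of Q containing i, remove the entry at that cell from P, and reverse-bump it up through P; the value ejected from row 1 is w(i).

Step i=7: Q has 7 at row 1, column 4; remove that cell from P, ejecting 6. So w(7) = 6. P is now [[1, 2, 3], [4, 7], [5]].
Step i=6: Q has 6 at row 3, column 1; remove 5 from row 3 of P and reverse-bump: 5 enters row 2 and ejects 4; 4 enters row 1 and ejects 3. So w(6) = 3. P is now [[1, 2, 4], [5, 7]].
Step i=5: Q has 5 at row 1, column 3; remove that cell from P, ejecting 4. So w(5) = 4. P is now [[1, 2], [5, 7]].
Step i=4: Q has 4 at row 2, column 2; remove 7 from row 2 of P and reverse-bump: 7 enters row 1 and ejects 2. So w(4) = 2. P is now [[1, 7], [5]].
Step i=3: Q has 3 at row 1, column 2; remove that cell from P, ejecting 7. So w(3) = 7. P is now [[1], [5]].
Step i=2: Q has 2 at row 2, column 1; remove 5 from row 2 of P and reverse-bump: 5 enters row 1 and ejects 1. So w(2) = 1. P is now [[5]].
Step i=1: Q has 1 at row 1, column 1; remove that cell from P, ejecting 5. So w(1) = 5. P is now [].

So w = 5 1 7 2 4 3 6.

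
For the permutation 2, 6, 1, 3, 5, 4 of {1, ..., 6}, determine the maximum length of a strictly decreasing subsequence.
3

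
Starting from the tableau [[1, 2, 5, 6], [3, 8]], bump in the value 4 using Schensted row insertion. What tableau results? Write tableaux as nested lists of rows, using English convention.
[[1, 2, 4, 6], [3, 5], [8]]

In row 1, 4 replaces 5 (the leftmost entry greater than 4); 5 is bumped to row 2. In row 2, 5 replaces 8 (the leftmost entry greater than 5); 8 is bumped to row 3. 8 starts a new row 3. The new tableau is [[1, 2, 4, 6], [3, 5], [8]].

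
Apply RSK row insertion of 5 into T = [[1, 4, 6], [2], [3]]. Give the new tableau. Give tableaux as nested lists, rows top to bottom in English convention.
[[1, 4, 5], [2, 6], [3]]

In row 1, 5 replaces 6 (the leftmost entry greater than 5); 6 is bumped to row 2. 6 is appended to row 2. The new tableau is [[1, 4, 5], [2, 6], [3]].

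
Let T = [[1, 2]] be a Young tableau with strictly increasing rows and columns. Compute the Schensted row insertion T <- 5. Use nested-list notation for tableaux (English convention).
5 is larger than every entry of row 1, so it is appended to row 1. The new tableau is [[1, 2, 5]].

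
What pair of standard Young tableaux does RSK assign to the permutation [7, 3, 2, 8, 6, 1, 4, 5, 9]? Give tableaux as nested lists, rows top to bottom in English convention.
Insert each entry of the permutation into P by Schensted row insertion, recording in Q the position of each new cell.

Insert 7: appended to row 1. P = [[7]], Q = [[1]].
Insert 3: 3 bumps 7 from row 1; 7 starts row 2. P = [[3], [7]], Q = [[1], [2]].
Insert 2: 2 bumps 3 from row 1; 3 bumps 7 from row 2; 7 starts row 3. P = [[2], [3], [7]], Q = [[1], [2], [3]].
Insert 8: appended to row 1. P = [[2, 8], [3], [7]], Q = [[1, 4], [2], [3]].
Insert 6: 6 bumps 8 from row 1; 8 appends to row 2. P = [[2, 6], [3, 8], [7]], Q = [[1, 4], [2, 5], [3]].
Insert 1: 1 bumps 2 from row 1; 2 bumps 3 from row 2; 3 bumps 7 from row 3; 7 starts row 4. P = [[1, 6], [2, 8], [3], [7]], Q = [[1, 4], [2, 5], [3], [6]].
Insert 4: 4 bumps 6 from row 1; 6 bumps 8 from row 2; 8 appends to row 3. P = [[1, 4], [2, 6], [3, 8], [7]], Q = [[1, 4], [2, 5], [3, 7], [6]].
Insert 5: appended to row 1. P = [[1, 4, 5], [2, 6], [3, 8], [7]], Q = [[1, 4, 8], [2, 5], [3, 7], [6]].
Insert 9: appended to row 1. P = [[1, 4, 5, 9], [2, 6], [3, 8], [7]], Q = [[1, 4, 8, 9], [2, 5], [3, 7], [6]].

So P = [[1, 4, 5, 9], [2, 6], [3, 8], [7]], Q = [[1, 4, 8, 9], [2, 5], [3, 7], [6]].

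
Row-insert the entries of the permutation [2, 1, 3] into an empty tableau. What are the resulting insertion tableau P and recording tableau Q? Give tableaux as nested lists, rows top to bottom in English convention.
Insert each entry of the permutation into P by Schensted row insertion, recording in Q the position of each new cell.

Insert 2: appended to row 1. P = [[2]].
Insert 1: 1 bumps 2 from row 1; 2 starts row 2. P = [[1], [2]].
Insert 3: appended to row 1. P = [[1, 3], [2]].

So P = [[1, 3], [2]], Q = [[1, 3], [2]].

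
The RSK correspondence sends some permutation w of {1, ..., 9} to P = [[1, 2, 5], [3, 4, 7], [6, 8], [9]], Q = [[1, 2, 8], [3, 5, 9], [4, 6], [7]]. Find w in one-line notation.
Reverse the RSK construction: for i from n down to 1, find the cell of Q containing i, remove the entry at that cell from P, and reverse-bump it up through P; the value ejected from row 1 is w(i).

Step i=9: Q has 9 at row 2, column 3; remove 7 from row 2 of P and reverse-bump: 7 enters row 1 and ejects 5. So w(9) = 5. P is now [[1, 2, 7], [3, 4], [6, 8], [9]].
Step i=8: Q has 8 at row 1, column 3; remove that cell from P, ejecting 7. So w(8) = 7. P is now [[1, 2], [3, 4], [6, 8], [9]].
Step i=7: Q has 7 at row 4, column 1; remove 9 from row 4 of P and reverse-bump: 9 enters row 3 and ejects 8; 8 enters row 2 and ejects 4; 4 enters row 1 and ejects 2. So w(7) = 2. P is now [[1, 4], [3, 8], [6, 9]].
Step i=6: Q has 6 at row 3, column 2; remove 9 from row 3 of P and reverse-bump: 9 enters row 2 and ejects 8; 8 enters row 1 and ejects 4. So w(6) = 4. P is now [[1, 8], [3, 9], [6]].
Step i=5: Q has 5 at row 2, column 2; remove 9 from row 2 of P and reverse-bump: 9 enters row 1 and ejects 8. So w(5) = 8. P is now [[1, 9], [3], [6]].
Step i=4: Q has 4 at row 3, column 1; remove 6 from row 3 of P and reverse-bump: 6 enters row 2 and ejects 3; 3 enters row 1 and ejects 1. So w(4) = 1. P is now [[3, 9], [6]].
Step i=3: Q has 3 at row 2, column 1; remove 6 from row 2 of P and reverse-bump: 6 enters row 1 and ejects 3. So w(3) = 3. P is now [[6, 9]].
Step i=2: Q has 2 at row 1, column 2; remove that cell from P, ejecting 9. So w(2) = 9. P is now [[6]].
Step i=1: Q has 1 at row 1, column 1; remove that cell from P, ejecting 6. So w(1) = 6. P is now [].

So w = 6 9 3 1 8 4 2 7 5.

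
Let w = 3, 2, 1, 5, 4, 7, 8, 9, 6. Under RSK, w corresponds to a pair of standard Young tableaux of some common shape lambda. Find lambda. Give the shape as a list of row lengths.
[5, 3, 1]

Row-insert each entry into an empty tableau.

After inserting 3: P = [[3]].
After inserting 2: P = [[2], [3]].
After inserting 1: P = [[1], [2], [3]].
After inserting 5: P = [[1, 5], [2], [3]].
After inserting 4: P = [[1, 4], [2, 5], [3]].
After inserting 7: P = [[1, 4, 7], [2, 5], [3]].
After inserting 8: P = [[1, 4, 7, 8], [2, 5], [3]].
After inserting 9: P = [[1, 4, 7, 8, 9], [2, 5], [3]].
After inserting 6: P = [[1, 4, 6, 8, 9], [2, 5, 7], [3]].

The final insertion tableau P = [[1, 4, 6, 8, 9], [2, 5, 7], [3]] has shape [5, 3, 1].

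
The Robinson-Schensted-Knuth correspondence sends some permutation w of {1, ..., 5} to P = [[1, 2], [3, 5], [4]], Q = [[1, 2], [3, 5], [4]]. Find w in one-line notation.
Reverse the RSK construction: for i from n down to 1, find the cell of Q containing i, remove the entry at that cell from P, and reverse-bump it up through P; the value ejected from row 1 is w(i).

Step i=5: Q has 5 at row 2, column 2; remove 5 from row 2 of P and reverse-bump: 5 enters row 1 and ejects 2. So w(5) = 2. P is now [[1, 5], [3], [4]].
Step i=4: Q has 4 at row 3, column 1; remove 4 from row 3 of P and reverse-bump: 4 enters row 2 and ejects 3; 3 enters row 1 and ejects 1. So w(4) = 1. P is now [[3, 5], [4]].
Step i=3: Q has 3 at row 2, column 1; remove 4 from row 2 of P and reverse-bump: 4 enters row 1 and ejects 3. So w(3) = 3. P is now [[4, 5]].
Step i=2: Q has 2 at row 1, column 2; remove that cell from P, ejecting 5. So w(2) = 5. P is now [[4]].
Step i=1: Q has 1 at row 1, column 1; remove that cell from P, ejecting 4. So w(1) = 4. P is now [].

So w = 4 5 3 1 2.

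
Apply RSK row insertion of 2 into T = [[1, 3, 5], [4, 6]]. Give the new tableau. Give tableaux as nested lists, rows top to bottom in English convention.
[[1, 2, 5], [3, 6], [4]]

In row 1, 2 replaces 3 (the leftmost entry greater than 2); 3 is bumped to row 2. In row 2, 3 replaces 4 (the leftmost entry greater than 3); 4 is bumped to row 3. 4 starts a new row 3. The new tableau is [[1, 2, 5], [3, 6], [4]].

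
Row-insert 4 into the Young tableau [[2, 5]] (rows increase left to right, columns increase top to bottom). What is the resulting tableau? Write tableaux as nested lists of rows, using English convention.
[[2, 4], [5]]

In row 1, 4 replaces 5 (the leftmost entry greater than 4); 5 is bumped to row 2. 5 starts a new row 2. The new tableau is [[2, 4], [5]].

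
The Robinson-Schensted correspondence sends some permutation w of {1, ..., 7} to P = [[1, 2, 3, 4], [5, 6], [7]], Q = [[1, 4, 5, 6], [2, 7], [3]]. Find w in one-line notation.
Reverse RSK: for i = n, n-1, ..., 1, locate i in Q, remove the corresponding corner cell from P, and reverse-bump its entry up through P; the value ejected from row 1 is w(i).

So w = 7 5 1 2 3 6 4.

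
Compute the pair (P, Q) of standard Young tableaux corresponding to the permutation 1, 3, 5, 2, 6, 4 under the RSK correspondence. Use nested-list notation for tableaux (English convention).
Insert each entry of the permutation into P by Schensted row insertion, recording in Q the position of each new cell.

Insert 1: appended to row 1. P = [[1]].
Insert 3: appended to row 1. P = [[1, 3]].
Insert 5: appended to row 1. P = [[1, 3, 5]].
Insert 2: 2 bumps 3 from row 1; 3 starts row 2. P = [[1, 2, 5], [3]].
Insert 6: appended to row 1. P = [[1, 2, 5, 6], [3]].
Insert 4: 4 bumps 5 from row 1; 5 appends to row 2. P = [[1, 2, 4, 6], [3, 5]].

So P = [[1, 2, 4, 6], [3, 5]], Q = [[1, 2, 3, 5], [4, 6]].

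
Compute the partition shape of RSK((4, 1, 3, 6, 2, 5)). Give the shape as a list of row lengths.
[3, 2, 1]

RSK row insertion gives P = [[1, 2, 5], [3, 6], [4]], which has shape [3, 2, 1].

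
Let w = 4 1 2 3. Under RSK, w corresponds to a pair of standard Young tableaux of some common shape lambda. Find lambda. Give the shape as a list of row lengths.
[3, 1]

Row-insert each entry into an empty tableau.

After inserting 4: P = [[4]].
After inserting 1: P = [[1], [4]].
After inserting 2: P = [[1, 2], [4]].
After inserting 3: P = [[1, 2, 3], [4]].

The final insertion tableau P = [[1, 2, 3], [4]] has shape [3, 1].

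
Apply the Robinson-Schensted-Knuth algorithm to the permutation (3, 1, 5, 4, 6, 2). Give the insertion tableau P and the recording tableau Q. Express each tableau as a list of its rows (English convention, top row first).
P = [[1, 2, 6], [3, 4], [5]], Q = [[1, 3, 5], [2, 4], [6]]

Insert each entry of the permutation into P by Schensted row insertion, recording in Q the position of each new cell.

Insert 3: appended to row 1. P = [[3]].
Insert 1: 1 bumps 3 from row 1; 3 starts row 2. P = [[1], [3]].
Insert 5: appended to row 1. P = [[1, 5], [3]].
Insert 4: 4 bumps 5 from row 1; 5 appends to row 2. P = [[1, 4], [3, 5]].
Insert 6: appended to row 1. P = [[1, 4, 6], [3, 5]].
Insert 2: 2 bumps 4 from row 1; 4 bumps 5 from row 2; 5 starts row 3. P = [[1, 2, 6], [3, 4], [5]].

So P = [[1, 2, 6], [3, 4], [5]], Q = [[1, 3, 5], [2, 4], [6]].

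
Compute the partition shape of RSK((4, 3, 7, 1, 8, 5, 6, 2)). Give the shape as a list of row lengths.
Row-insert each entry into an empty tableau.

After inserting 4: P = [[4]].
After inserting 3: P = [[3], [4]].
After inserting 7: P = [[3, 7], [4]].
After inserting 1: P = [[1, 7], [3], [4]].
After inserting 8: P = [[1, 7, 8], [3], [4]].
After inserting 5: P = [[1, 5, 8], [3, 7], [4]].
After inserting 6: P = [[1, 5, 6], [3, 7, 8], [4]].
After inserting 2: P = [[1, 2, 6], [3, 5, 8], [4, 7]].

The final insertion tableau P = [[1, 2, 6], [3, 5, 8], [4, 7]] has shape [3, 3, 2].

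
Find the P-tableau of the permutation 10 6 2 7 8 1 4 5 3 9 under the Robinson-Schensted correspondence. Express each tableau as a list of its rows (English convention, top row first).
P = [[1, 3, 5, 9], [2, 4, 8], [6, 7], [10]]

Insert 10: appended to row 1. P = [[10]].
Insert 6: 6 bumps 10 from row 1; 10 starts row 2. P = [[6], [10]].
Insert 2: 2 bumps 6 from row 1; 6 bumps 10 from row 2; 10 starts row 3. P = [[2], [6], [10]].
Insert 7: appended to row 1. P = [[2, 7], [6], [10]].
Insert 8: appended to row 1. P = [[2, 7, 8], [6], [10]].
Insert 1: 1 bumps 2 from row 1; 2 bumps 6 from row 2; 6 bumps 10 from row 3; 10 starts row 4. P = [[1, 7, 8], [2], [6], [10]].
Insert 4: 4 bumps 7 from row 1; 7 appends to row 2. P = [[1, 4, 8], [2, 7], [6], [10]].
Insert 5: 5 bumps 8 from row 1; 8 appends to row 2. P = [[1, 4, 5], [2, 7, 8], [6], [10]].
Insert 3: 3 bumps 4 from row 1; 4 bumps 7 from row 2; 7 appends to row 3. P = [[1, 3, 5], [2, 4, 8], [6, 7], [10]].
Insert 9: appended to row 1. P = [[1, 3, 5, 9], [2, 4, 8], [6, 7], [10]].

So P = [[1, 3, 5, 9], [2, 4, 8], [6, 7], [10]].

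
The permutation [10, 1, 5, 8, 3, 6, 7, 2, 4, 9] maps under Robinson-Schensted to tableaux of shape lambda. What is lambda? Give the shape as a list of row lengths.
[5, 2, 2, 1]

Row-insert each entry into an empty tableau.

After inserting 10: P = [[10]].
After inserting 1: P = [[1], [10]].
After inserting 5: P = [[1, 5], [10]].
After inserting 8: P = [[1, 5, 8], [10]].
After inserting 3: P = [[1, 3, 8], [5], [10]].
After inserting 6: P = [[1, 3, 6], [5, 8], [10]].
After inserting 7: P = [[1, 3, 6, 7], [5, 8], [10]].
After inserting 2: P = [[1, 2, 6, 7], [3, 8], [5], [10]].
After inserting 4: P = [[1, 2, 4, 7], [3, 6], [5, 8], [10]].
After inserting 9: P = [[1, 2, 4, 7, 9], [3, 6], [5, 8], [10]].

The final insertion tableau P = [[1, 2, 4, 7, 9], [3, 6], [5, 8], [10]] has shape [5, 2, 2, 1].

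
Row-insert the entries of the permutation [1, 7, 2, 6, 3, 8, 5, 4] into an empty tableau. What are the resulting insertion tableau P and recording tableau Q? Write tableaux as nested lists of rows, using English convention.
P = [[1, 2, 3, 4], [5, 8], [6], [7]], Q = [[1, 2, 4, 6], [3, 7], [5], [8]]

Insert each entry of the permutation into P by Schensted row insertion, recording in Q the position of each new cell.

After inserting 1: P = [[1]].
After inserting 7: P = [[1, 7]].
After inserting 2: P = [[1, 2], [7]].
After inserting 6: P = [[1, 2, 6], [7]].
After inserting 3: P = [[1, 2, 3], [6], [7]].
After inserting 8: P = [[1, 2, 3, 8], [6], [7]].
After inserting 5: P = [[1, 2, 3, 5], [6, 8], [7]].
After inserting 4: P = [[1, 2, 3, 4], [5, 8], [6], [7]].

So P = [[1, 2, 3, 4], [5, 8], [6], [7]], Q = [[1, 2, 4, 6], [3, 7], [5], [8]].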